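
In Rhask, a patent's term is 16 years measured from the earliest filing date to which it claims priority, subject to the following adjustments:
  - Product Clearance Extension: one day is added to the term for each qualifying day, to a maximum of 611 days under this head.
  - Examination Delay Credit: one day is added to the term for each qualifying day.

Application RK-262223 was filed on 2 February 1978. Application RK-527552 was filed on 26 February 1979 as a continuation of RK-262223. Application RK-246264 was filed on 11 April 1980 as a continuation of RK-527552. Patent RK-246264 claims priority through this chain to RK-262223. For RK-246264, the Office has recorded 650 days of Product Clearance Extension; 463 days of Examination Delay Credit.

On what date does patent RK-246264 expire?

Earliest priority filing: 2 February 1978.
Base term: 2 February 1978 + 16 years → 2 February 1994.
Product Clearance Extension: 650 days claimed exceeds the 611-day cap, so +611 days → 6 October 1995.
Examination Delay Credit: +463 days → 11 January 1997.

January 11, 1997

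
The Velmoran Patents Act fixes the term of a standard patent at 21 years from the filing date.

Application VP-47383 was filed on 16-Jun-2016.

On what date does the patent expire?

Filing date + 21 years → 16 June 2037.

June 16, 2037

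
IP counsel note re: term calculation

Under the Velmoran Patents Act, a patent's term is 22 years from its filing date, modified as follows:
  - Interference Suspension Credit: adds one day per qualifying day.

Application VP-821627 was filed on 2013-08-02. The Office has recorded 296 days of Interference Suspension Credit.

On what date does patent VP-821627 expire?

May 24, 2036

Base term: filing date + 22 years → 2 August 2035.
Interference Suspension Credit: +296 days → 24 May 2036.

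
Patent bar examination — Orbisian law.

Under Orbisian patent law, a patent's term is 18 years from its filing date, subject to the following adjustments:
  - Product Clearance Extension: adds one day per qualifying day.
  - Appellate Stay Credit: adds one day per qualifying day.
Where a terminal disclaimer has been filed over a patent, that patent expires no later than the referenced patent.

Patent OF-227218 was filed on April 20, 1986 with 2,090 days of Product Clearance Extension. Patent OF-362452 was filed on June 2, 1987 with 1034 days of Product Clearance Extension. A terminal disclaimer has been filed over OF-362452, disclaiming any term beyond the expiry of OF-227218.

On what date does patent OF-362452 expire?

Natural term of OF-362452:
  Base: filing + 18 years → 2 June 2005.
  Product Clearance Extension: +1034 days → 1 April 2008.
Expiry of referenced patent OF-227218:
  Base: filing + 18 years → 20 April 2004.
  Product Clearance Extension: +2090 days → 9 January 2010.
Terminal disclaimer: OF-362452 expires on the earlier of 1 April 2008 and 9 January 2010.

2008-04-01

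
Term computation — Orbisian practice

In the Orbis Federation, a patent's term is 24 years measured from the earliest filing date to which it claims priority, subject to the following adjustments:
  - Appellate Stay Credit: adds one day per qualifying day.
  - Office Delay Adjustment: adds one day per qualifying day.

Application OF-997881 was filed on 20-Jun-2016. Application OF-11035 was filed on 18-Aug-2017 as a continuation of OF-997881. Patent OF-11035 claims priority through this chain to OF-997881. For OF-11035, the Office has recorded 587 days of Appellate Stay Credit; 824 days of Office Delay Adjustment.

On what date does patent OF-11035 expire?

2044-05-01

Earliest priority filing: 20 June 2016.
Base term: 20 June 2016 + 24 years → 20 June 2040.
Appellate Stay Credit: +587 days → 28 January 2042.
Office Delay Adjustment: +824 days → 1 May 2044.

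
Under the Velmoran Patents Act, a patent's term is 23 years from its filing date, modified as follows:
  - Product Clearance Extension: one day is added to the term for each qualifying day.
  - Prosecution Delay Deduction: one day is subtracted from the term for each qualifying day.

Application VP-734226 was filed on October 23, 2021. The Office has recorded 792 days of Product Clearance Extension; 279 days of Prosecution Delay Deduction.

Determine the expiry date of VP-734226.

March 20, 2046

Base term: filing date + 23 years → 23 October 2044.
Product Clearance Extension: +792 days → 24 December 2046.
Prosecution Delay Deduction: −279 days → 20 March 2046.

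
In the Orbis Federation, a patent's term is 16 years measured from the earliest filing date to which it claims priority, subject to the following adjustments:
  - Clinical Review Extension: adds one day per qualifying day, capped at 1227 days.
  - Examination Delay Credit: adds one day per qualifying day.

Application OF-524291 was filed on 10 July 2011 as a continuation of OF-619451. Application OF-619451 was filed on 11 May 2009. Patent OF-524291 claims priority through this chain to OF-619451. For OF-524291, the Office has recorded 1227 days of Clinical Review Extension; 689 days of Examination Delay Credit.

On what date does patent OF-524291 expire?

August 9, 2030

Earliest priority filing: 11 May 2009.
Base term: 11 May 2009 + 16 years → 11 May 2025.
Clinical Review Extension: 1227 days (within the 1227-day cap) → +1227 days → 19 September 2028.
Examination Delay Credit: +689 days → 9 August 2030.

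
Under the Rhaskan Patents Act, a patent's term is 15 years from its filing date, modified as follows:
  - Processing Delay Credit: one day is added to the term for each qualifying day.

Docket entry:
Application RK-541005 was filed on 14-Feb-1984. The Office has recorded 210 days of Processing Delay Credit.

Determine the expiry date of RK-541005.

Base term: filing date + 15 years → 14 February 1999.
Processing Delay Credit: +210 days → 12 September 1999.

1999-09-12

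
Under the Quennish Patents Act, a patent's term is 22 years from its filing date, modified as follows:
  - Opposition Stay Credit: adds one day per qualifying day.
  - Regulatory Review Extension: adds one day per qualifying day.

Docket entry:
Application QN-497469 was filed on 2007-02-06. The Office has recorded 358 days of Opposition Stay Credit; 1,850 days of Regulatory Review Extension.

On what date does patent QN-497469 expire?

February 23, 2035

Base term: filing date + 22 years → 6 February 2029.
Opposition Stay Credit: +358 days → 30 January 2030.
Regulatory Review Extension: +1850 days → 23 February 2035.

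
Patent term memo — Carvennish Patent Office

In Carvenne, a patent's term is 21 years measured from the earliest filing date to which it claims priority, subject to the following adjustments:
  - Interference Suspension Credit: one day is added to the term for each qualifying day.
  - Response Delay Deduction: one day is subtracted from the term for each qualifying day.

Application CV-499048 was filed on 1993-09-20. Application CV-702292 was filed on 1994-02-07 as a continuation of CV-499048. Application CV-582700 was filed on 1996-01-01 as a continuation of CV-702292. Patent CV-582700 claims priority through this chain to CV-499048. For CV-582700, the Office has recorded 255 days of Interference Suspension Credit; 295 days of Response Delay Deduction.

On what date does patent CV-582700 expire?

2014-08-11

Earliest priority filing: 20 September 1993.
Base term: 20 September 1993 + 21 years → 20 September 2014.
Interference Suspension Credit: +255 days → 2 June 2015.
Response Delay Deduction: −295 days → 11 August 2014.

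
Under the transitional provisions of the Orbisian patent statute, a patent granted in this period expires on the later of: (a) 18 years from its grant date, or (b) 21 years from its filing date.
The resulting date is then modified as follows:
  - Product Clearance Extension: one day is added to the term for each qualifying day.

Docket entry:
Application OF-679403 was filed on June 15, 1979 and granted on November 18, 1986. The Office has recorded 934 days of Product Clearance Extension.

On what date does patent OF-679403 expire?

(a) grant + 18 years → 18 November 2004.
(b) filing + 21 years → 15 June 2000.
Later of the two: 18 November 2004.
Product Clearance Extension: +934 days → 10 June 2007.

June 10, 2007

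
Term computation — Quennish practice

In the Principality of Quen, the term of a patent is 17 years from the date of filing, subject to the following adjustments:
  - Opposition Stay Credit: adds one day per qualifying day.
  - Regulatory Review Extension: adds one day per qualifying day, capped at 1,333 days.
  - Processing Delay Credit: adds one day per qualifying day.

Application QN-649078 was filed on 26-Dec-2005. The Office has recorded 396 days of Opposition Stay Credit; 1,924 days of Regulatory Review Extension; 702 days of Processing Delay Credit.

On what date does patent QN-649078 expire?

August 22, 2029

Base term: filing date + 17 years → 26 December 2022.
Opposition Stay Credit: +396 days → 26 January 2024.
Regulatory Review Extension: 1924 days claimed exceeds the 1333-day cap, so +1333 days → 20 September 2027.
Processing Delay Credit: +702 days → 22 August 2029.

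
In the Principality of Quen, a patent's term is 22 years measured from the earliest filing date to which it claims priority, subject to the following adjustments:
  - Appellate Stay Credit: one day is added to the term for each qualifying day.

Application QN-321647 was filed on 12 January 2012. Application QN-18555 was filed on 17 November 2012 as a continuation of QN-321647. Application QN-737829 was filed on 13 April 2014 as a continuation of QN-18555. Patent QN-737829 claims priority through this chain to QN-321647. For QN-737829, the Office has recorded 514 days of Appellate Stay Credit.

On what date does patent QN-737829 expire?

June 10, 2035

Earliest priority filing: 12 January 2012.
Base term: 12 January 2012 + 22 years → 12 January 2034.
Appellate Stay Credit: +514 days → 10 June 2035.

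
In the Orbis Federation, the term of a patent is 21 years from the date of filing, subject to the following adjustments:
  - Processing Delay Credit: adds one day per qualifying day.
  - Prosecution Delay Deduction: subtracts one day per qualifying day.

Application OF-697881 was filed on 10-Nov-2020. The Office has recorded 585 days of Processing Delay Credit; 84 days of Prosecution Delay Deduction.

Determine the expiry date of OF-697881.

2043-03-26

Base term: filing date + 21 years → 10 November 2041.
Processing Delay Credit: +585 days → 18 June 2043.
Prosecution Delay Deduction: −84 days → 26 March 2043.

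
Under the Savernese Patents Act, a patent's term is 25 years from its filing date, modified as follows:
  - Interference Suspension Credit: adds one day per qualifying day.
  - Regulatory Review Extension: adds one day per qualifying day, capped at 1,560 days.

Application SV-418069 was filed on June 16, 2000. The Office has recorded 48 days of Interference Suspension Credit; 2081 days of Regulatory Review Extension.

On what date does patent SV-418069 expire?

November 10, 2029

Base term: filing date + 25 years → 16 June 2025.
Interference Suspension Credit: +48 days → 3 August 2025.
Regulatory Review Extension: 2081 days claimed exceeds the 1560-day cap, so +1560 days → 10 November 2029.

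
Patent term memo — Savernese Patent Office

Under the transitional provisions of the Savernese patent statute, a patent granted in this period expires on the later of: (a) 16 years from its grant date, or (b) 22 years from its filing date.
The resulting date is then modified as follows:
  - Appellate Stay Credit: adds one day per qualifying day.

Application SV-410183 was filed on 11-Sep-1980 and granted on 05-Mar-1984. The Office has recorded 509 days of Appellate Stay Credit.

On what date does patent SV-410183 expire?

February 2, 2004

(a) grant + 16 years → 5 March 2000.
(b) filing + 22 years → 11 September 2002.
Later of the two: 11 September 2002.
Appellate Stay Credit: +509 days → 2 February 2004.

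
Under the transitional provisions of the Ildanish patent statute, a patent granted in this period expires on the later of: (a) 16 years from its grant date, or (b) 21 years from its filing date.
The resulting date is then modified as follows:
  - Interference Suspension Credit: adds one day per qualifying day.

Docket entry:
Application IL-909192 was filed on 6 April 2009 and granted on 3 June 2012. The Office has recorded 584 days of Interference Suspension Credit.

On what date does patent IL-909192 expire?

(a) grant + 16 years → 3 June 2028.
(b) filing + 21 years → 6 April 2030.
Later of the two: 6 April 2030.
Interference Suspension Credit: +584 days → 11 November 2031.

November 11, 2031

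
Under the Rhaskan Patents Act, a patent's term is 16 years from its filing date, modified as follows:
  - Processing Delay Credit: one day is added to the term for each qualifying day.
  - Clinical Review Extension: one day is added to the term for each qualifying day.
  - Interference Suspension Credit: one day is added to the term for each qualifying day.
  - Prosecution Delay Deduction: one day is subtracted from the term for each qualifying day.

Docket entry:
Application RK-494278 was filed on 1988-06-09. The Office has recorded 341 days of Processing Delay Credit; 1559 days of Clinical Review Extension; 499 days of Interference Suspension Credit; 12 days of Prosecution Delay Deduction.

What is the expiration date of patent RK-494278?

December 22, 2010

Base term: filing date + 16 years → 9 June 2004.
Processing Delay Credit: +341 days → 16 May 2005.
Clinical Review Extension: +1559 days → 22 August 2009.
Interference Suspension Credit: +499 days → 3 January 2011.
Prosecution Delay Deduction: −12 days → 22 December 2010.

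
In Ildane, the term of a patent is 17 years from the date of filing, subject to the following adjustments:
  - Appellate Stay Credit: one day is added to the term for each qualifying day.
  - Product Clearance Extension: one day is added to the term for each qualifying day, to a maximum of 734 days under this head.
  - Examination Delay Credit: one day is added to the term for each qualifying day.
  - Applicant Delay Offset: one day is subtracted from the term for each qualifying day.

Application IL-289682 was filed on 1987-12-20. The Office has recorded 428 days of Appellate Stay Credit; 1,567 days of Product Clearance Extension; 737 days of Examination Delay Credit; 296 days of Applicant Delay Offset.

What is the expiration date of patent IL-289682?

2009-05-11

Base term: filing date + 17 years → 20 December 2004.
Appellate Stay Credit: +428 days → 21 February 2006.
Product Clearance Extension: 1567 days claimed exceeds the 734-day cap, so +734 days → 25 February 2008.
Examination Delay Credit: +737 days → 3 March 2010.
Applicant Delay Offset: −296 days → 11 May 2009.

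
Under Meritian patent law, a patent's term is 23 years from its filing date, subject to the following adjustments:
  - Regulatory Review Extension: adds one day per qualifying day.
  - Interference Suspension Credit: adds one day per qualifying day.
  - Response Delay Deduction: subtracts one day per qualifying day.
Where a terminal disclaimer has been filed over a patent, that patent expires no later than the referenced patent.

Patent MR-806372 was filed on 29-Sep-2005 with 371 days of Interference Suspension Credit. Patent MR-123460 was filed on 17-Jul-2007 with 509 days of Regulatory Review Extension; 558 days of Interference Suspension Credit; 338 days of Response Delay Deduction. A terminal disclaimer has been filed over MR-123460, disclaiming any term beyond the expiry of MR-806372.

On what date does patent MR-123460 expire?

2029-10-05

Natural term of MR-123460:
  Base: filing + 23 years → 17 July 2030.
  Regulatory Review Extension: +509 days → 8 December 2031.
  Interference Suspension Credit: +558 days → 18 June 2033.
  Response Delay Deduction: −338 days → 15 July 2032.
Expiry of referenced patent MR-806372:
  Base: filing + 23 years → 29 September 2028.
  Interference Suspension Credit: +371 days → 5 October 2029.
Terminal disclaimer: MR-123460 expires on the earlier of 15 July 2032 and 5 October 2029.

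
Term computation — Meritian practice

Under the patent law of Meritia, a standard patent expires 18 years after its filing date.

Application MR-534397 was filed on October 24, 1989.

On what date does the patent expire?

Filing date + 18 years → 24 October 2007.

2007-10-24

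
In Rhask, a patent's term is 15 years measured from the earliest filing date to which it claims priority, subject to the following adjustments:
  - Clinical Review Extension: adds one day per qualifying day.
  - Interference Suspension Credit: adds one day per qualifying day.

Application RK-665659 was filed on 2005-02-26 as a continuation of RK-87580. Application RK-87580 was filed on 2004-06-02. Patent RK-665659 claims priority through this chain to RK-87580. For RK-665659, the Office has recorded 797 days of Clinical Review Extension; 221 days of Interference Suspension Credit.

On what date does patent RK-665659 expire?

Earliest priority filing: 2 June 2004.
Base term: 2 June 2004 + 15 years → 2 June 2019.
Clinical Review Extension: +797 days → 7 August 2021.
Interference Suspension Credit: +221 days → 16 March 2022.

2022-03-16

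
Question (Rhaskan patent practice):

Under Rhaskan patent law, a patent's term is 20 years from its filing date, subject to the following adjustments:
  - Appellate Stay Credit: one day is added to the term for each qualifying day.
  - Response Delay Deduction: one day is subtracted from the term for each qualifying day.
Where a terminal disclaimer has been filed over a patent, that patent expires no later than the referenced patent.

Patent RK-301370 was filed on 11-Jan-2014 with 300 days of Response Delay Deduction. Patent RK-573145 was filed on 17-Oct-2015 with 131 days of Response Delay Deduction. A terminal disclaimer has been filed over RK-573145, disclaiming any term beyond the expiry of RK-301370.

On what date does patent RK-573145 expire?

2033-03-17

Natural term of RK-573145:
  Base: filing + 20 years → 17 October 2035.
  Response Delay Deduction: −131 days → 8 June 2035.
Expiry of referenced patent RK-301370:
  Base: filing + 20 years → 11 January 2034.
  Response Delay Deduction: −300 days → 17 March 2033.
Terminal disclaimer: RK-573145 expires on the earlier of 8 June 2035 and 17 March 2033.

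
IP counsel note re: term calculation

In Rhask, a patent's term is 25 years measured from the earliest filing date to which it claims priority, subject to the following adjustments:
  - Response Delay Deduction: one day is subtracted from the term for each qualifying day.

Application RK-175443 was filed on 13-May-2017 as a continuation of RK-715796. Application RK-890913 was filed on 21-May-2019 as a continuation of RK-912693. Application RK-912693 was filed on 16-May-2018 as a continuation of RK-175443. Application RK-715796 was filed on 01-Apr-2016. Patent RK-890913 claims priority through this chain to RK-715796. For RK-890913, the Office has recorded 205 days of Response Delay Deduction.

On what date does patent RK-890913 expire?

September 8, 2040

Earliest priority filing: 1 April 2016.
Base term: 1 April 2016 + 25 years → 1 April 2041.
Response Delay Deduction: −205 days → 8 September 2040.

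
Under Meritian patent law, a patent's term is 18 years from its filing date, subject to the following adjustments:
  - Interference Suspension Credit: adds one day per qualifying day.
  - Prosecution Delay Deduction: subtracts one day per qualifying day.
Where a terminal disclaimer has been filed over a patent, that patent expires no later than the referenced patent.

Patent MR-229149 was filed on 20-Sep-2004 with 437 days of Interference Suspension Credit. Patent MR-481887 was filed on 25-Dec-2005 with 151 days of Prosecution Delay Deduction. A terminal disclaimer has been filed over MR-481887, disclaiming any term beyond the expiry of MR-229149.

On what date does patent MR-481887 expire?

Natural term of MR-481887:
  Base: filing + 18 years → 25 December 2023.
  Prosecution Delay Deduction: −151 days → 27 July 2023.
Expiry of referenced patent MR-229149:
  Base: filing + 18 years → 20 September 2022.
  Interference Suspension Credit: +437 days → 1 December 2023.
Terminal disclaimer: MR-481887 expires on the earlier of 27 July 2023 and 1 December 2023.

2023-07-27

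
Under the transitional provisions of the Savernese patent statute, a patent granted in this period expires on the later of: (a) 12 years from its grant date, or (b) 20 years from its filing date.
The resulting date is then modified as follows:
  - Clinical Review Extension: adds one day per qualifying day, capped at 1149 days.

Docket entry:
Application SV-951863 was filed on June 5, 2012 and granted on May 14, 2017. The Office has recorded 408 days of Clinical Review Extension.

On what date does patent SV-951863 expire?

2033-07-18

(a) grant + 12 years → 14 May 2029.
(b) filing + 20 years → 5 June 2032.
Later of the two: 5 June 2032.
Clinical Review Extension: 408 days (within the 1149-day cap) → +408 days → 18 July 2033.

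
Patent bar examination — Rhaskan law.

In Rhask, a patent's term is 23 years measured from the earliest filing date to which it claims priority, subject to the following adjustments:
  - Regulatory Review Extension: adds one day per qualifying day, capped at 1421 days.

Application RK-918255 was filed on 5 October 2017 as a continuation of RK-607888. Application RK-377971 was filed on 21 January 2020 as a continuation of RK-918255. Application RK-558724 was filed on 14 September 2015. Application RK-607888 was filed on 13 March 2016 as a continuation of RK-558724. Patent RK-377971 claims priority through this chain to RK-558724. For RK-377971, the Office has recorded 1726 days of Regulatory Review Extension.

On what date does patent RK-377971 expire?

2042-08-05

Earliest priority filing: 14 September 2015.
Base term: 14 September 2015 + 23 years → 14 September 2038.
Regulatory Review Extension: 1726 days claimed exceeds the 1421-day cap, so +1421 days → 5 August 2042.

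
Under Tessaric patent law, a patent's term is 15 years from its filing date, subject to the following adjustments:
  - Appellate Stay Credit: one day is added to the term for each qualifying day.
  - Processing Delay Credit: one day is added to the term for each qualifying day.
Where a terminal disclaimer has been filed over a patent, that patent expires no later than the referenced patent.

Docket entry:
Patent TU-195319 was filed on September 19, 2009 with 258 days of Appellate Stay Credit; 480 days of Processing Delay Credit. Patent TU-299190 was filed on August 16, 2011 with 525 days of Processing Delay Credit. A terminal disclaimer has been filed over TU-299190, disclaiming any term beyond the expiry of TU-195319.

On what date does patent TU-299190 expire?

September 27, 2026

Natural term of TU-299190:
  Base: filing + 15 years → 16 August 2026.
  Processing Delay Credit: +525 days → 23 January 2028.
Expiry of referenced patent TU-195319:
  Base: filing + 15 years → 19 September 2024.
  Appellate Stay Credit: +258 days → 4 June 2025.
  Processing Delay Credit: +480 days → 27 September 2026.
Terminal disclaimer: TU-299190 expires on the earlier of 23 January 2028 and 27 September 2026.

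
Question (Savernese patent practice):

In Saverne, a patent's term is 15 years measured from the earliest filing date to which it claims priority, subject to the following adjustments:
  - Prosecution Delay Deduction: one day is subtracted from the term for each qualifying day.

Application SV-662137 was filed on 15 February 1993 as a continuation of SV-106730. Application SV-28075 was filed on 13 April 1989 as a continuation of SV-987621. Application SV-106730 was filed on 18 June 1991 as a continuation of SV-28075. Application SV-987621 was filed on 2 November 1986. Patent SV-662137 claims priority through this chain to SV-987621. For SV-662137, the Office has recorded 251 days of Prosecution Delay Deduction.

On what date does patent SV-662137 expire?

Earliest priority filing: 2 November 1986.
Base term: 2 November 1986 + 15 years → 2 November 2001.
Prosecution Delay Deduction: −251 days → 24 February 2001.

February 24, 2001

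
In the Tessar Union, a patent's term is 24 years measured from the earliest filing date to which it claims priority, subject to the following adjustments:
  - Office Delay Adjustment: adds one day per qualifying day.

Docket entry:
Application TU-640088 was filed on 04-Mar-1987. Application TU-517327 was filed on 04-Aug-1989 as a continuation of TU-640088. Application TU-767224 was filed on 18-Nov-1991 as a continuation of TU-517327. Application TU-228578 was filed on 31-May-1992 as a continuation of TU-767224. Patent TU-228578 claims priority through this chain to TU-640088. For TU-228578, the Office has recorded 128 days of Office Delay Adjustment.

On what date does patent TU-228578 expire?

Earliest priority filing: 4 March 1987.
Base term: 4 March 1987 + 24 years → 4 March 2011.
Office Delay Adjustment: +128 days → 10 July 2011.

July 10, 2011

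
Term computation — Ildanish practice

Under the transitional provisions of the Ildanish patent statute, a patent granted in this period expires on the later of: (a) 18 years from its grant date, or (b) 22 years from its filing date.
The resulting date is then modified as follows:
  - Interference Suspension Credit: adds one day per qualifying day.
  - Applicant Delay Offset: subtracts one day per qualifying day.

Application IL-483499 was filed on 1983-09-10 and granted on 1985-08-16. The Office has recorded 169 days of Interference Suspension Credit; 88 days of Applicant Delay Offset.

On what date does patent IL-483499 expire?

(a) grant + 18 years → 16 August 2003.
(b) filing + 22 years → 10 September 2005.
Later of the two: 10 September 2005.
Interference Suspension Credit: +169 days → 26 February 2006.
Applicant Delay Offset: −88 days → 30 November 2005.

2005-11-30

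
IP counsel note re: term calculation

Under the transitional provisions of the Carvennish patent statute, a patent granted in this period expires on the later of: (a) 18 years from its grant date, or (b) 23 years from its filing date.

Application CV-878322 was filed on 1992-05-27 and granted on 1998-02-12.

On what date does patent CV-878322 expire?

(a) grant + 18 years → 12 February 2016.
(b) filing + 23 years → 27 May 2015.
Later of the two: 12 February 2016.

February 12, 2016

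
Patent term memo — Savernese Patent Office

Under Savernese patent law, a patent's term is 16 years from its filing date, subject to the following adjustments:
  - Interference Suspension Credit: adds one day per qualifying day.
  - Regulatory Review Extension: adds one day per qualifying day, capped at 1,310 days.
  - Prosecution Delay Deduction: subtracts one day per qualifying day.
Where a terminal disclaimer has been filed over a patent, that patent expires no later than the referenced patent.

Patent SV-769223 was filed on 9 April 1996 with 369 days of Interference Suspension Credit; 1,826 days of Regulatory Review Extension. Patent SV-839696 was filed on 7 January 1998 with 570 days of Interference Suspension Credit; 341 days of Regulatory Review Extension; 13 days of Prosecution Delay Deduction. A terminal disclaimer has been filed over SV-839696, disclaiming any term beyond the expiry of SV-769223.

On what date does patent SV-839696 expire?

Natural term of SV-839696:
  Base: filing + 16 years → 7 January 2014.
  Interference Suspension Credit: +570 days → 31 July 2015.
  Regulatory Review Extension: 341 days (within the 1310-day cap) → +341 days → 6 July 2016.
  Prosecution Delay Deduction: −13 days → 23 June 2016.
Expiry of referenced patent SV-769223:
  Base: filing + 16 years → 9 April 2012.
  Interference Suspension Credit: +369 days → 13 April 2013.
  Regulatory Review Extension: 1826 days claimed exceeds the 1310-day cap, so +1310 days → 13 November 2016.
Terminal disclaimer: SV-839696 expires on the earlier of 23 June 2016 and 13 November 2016.

June 23, 2016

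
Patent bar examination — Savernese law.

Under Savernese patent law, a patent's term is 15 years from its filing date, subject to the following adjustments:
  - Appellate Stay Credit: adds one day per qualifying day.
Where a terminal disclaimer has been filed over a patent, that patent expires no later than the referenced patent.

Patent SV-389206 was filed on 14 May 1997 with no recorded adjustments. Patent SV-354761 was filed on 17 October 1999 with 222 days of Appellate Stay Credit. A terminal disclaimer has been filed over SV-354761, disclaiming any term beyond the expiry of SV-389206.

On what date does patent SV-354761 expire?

Natural term of SV-354761:
  Base: filing + 15 years → 17 October 2014.
  Appellate Stay Credit: +222 days → 27 May 2015.
Expiry of referenced patent SV-389206:
  Base: filing + 15 years → 14 May 2012.
Terminal disclaimer: SV-354761 expires on the earlier of 27 May 2015 and 14 May 2012.

May 14, 2012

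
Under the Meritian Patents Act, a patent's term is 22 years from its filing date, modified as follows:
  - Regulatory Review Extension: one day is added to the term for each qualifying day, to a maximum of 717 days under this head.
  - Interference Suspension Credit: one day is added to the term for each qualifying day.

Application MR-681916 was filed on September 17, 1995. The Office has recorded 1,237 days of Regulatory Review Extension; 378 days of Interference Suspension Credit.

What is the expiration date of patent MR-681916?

2020-09-16

Base term: filing date + 22 years → 17 September 2017.
Regulatory Review Extension: 1237 days claimed exceeds the 717-day cap, so +717 days → 4 September 2019.
Interference Suspension Credit: +378 days → 16 September 2020.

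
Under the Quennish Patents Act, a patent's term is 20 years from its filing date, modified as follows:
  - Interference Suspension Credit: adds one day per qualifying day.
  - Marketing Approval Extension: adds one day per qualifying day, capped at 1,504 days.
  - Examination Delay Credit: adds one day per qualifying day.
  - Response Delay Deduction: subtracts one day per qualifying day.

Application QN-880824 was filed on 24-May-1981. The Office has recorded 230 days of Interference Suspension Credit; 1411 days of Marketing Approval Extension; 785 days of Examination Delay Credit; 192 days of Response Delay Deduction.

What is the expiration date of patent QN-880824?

Base term: filing date + 20 years → 24 May 2001.
Interference Suspension Credit: +230 days → 9 January 2002.
Marketing Approval Extension: 1411 days (within the 1504-day cap) → +1411 days → 20 November 2005.
Examination Delay Credit: +785 days → 14 January 2008.
Response Delay Deduction: −192 days → 6 July 2007.

2007-07-06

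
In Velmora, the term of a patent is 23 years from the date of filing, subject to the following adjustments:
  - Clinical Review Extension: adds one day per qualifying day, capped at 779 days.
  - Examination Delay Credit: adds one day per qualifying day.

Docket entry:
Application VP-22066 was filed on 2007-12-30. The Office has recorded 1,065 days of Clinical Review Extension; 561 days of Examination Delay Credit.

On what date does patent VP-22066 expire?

Base term: filing date + 23 years → 30 December 2030.
Clinical Review Extension: 1065 days claimed exceeds the 779-day cap, so +779 days → 16 February 2033.
Examination Delay Credit: +561 days → 31 August 2034.

2034-08-31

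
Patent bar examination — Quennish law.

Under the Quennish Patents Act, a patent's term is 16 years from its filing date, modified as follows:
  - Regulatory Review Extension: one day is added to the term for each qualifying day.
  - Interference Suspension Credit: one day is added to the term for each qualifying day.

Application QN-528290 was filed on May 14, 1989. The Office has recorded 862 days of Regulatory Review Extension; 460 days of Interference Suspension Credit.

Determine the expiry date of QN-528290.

December 26, 2008

Base term: filing date + 16 years → 14 May 2005.
Regulatory Review Extension: +862 days → 23 September 2007.
Interference Suspension Credit: +460 days → 26 December 2008.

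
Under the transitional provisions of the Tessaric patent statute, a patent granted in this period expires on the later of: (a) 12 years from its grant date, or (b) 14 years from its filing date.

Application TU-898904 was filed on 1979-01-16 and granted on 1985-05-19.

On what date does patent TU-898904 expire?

May 19, 1997

(a) grant + 12 years → 19 May 1997.
(b) filing + 14 years → 16 January 1993.
Later of the two: 19 May 1997.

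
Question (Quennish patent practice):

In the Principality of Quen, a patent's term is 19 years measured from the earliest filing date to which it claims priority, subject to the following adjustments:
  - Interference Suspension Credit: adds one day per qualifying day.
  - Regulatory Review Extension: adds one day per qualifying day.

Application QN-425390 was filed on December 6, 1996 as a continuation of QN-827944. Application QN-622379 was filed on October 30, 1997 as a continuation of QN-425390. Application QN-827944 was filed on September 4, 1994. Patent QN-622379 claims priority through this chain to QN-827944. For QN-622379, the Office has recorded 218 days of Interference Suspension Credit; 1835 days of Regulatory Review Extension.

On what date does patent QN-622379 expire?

Earliest priority filing: 4 September 1994.
Base term: 4 September 1994 + 19 years → 4 September 2013.
Interference Suspension Credit: +218 days → 10 April 2014.
Regulatory Review Extension: +1835 days → 19 April 2019.

April 19, 2019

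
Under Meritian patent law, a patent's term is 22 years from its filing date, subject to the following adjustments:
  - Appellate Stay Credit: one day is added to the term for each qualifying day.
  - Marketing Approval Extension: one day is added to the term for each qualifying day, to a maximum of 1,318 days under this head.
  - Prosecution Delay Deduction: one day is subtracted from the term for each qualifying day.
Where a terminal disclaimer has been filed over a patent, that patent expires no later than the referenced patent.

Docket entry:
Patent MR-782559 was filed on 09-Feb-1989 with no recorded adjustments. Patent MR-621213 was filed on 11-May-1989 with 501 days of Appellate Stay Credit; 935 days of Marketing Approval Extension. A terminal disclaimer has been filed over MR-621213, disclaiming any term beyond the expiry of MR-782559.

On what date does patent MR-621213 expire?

2011-02-09

Natural term of MR-621213:
  Base: filing + 22 years → 11 May 2011.
  Appellate Stay Credit: +501 days → 23 September 2012.
  Marketing Approval Extension: 935 days (within the 1318-day cap) → +935 days → 16 April 2015.
Expiry of referenced patent MR-782559:
  Base: filing + 22 years → 9 February 2011.
Terminal disclaimer: MR-621213 expires on the earlier of 16 April 2015 and 9 February 2011.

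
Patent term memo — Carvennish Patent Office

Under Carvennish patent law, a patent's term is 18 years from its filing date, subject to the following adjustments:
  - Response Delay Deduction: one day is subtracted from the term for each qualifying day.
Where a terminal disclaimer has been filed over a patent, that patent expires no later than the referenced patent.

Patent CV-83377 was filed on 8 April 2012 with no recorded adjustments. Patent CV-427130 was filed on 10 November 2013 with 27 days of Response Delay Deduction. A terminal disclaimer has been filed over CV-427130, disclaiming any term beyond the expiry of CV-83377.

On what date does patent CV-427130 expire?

Natural term of CV-427130:
  Base: filing + 18 years → 10 November 2031.
  Response Delay Deduction: −27 days → 14 October 2031.
Expiry of referenced patent CV-83377:
  Base: filing + 18 years → 8 April 2030.
Terminal disclaimer: CV-427130 expires on the earlier of 14 October 2031 and 8 April 2030.

April 8, 2030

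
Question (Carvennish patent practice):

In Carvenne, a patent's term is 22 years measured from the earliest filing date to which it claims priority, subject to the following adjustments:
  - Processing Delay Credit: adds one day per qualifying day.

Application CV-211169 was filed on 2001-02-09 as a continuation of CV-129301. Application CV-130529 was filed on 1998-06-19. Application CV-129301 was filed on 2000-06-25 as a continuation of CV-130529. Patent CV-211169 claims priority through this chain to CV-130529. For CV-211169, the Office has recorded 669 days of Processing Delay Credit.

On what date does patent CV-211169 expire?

2022-04-19

Earliest priority filing: 19 June 1998.
Base term: 19 June 1998 + 22 years → 19 June 2020.
Processing Delay Credit: +669 days → 19 April 2022.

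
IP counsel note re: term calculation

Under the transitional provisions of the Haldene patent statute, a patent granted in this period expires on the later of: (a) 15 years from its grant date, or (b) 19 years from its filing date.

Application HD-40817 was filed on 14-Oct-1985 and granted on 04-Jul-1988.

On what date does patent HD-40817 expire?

2004-10-14

(a) grant + 15 years → 4 July 2003.
(b) filing + 19 years → 14 October 2004.
Later of the two: 14 October 2004.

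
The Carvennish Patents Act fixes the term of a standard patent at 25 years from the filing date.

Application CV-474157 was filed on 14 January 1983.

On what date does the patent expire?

Filing date + 25 years → 14 January 2008.

2008-01-14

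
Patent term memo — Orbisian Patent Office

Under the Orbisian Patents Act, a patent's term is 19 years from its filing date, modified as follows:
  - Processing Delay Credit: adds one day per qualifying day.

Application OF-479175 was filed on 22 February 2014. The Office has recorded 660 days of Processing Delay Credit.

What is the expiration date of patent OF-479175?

Base term: filing date + 19 years → 22 February 2033.
Processing Delay Credit: +660 days → 14 December 2034.

December 14, 2034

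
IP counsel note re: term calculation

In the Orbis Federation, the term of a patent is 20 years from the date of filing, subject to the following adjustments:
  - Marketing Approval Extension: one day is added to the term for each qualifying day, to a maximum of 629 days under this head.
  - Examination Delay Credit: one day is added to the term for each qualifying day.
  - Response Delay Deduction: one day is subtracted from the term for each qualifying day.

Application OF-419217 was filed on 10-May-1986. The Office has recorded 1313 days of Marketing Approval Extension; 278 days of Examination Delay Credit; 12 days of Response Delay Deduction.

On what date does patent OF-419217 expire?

Base term: filing date + 20 years → 10 May 2006.
Marketing Approval Extension: 1313 days claimed exceeds the 629-day cap, so +629 days → 29 January 2008.
Examination Delay Credit: +278 days → 2 November 2008.
Response Delay Deduction: −12 days → 21 October 2008.

October 21, 2008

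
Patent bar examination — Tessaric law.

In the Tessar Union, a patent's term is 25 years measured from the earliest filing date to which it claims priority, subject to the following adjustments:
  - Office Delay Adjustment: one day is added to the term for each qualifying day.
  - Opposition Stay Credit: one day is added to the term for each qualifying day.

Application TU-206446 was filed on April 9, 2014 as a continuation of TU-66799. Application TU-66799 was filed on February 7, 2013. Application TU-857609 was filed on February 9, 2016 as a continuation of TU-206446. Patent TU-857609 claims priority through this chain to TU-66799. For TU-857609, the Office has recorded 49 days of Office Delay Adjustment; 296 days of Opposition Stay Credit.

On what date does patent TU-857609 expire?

Earliest priority filing: 7 February 2013.
Base term: 7 February 2013 + 25 years → 7 February 2038.
Office Delay Adjustment: +49 days → 28 March 2038.
Opposition Stay Credit: +296 days → 18 January 2039.

January 18, 2039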